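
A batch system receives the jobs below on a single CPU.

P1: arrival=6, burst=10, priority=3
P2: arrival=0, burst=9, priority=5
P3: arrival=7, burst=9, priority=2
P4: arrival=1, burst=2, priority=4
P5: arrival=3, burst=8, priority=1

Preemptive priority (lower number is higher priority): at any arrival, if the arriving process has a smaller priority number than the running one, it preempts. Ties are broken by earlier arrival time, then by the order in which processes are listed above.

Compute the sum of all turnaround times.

85

Timeline: | P2 0-1 | P4 1-3 | P5 3-11 | P3 11-20 | P1 20-30 | P2 30-38 |
Completion: P1=30  P2=38  P3=20  P4=3  P5=11
Turnaround = completion − arrival: P1=24, P2=38, P3=13, P4=2, P5=8
Total turnaround = 24 + 38 + 13 + 2 + 8 = 85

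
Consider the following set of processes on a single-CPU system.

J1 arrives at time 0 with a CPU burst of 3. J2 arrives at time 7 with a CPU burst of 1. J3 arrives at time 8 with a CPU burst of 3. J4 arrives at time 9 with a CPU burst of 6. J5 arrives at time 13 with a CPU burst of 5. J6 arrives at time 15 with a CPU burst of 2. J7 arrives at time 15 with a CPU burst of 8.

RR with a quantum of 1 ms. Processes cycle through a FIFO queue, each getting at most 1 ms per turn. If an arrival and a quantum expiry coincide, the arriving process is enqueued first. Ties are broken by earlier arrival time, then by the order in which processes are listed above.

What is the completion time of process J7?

Gantt: | J1 0-3 | idle 3-7 | J2 7-8 | J3 8-9 | J4 9-10 | J3 10-11 | J4 11-12 | J3 12-13 | J4 13-14 | J5 14-15 | J4 15-16 | J6 16-17 | J7 17-18 | J5 18-19 | J4 19-20 | J6 20-21 | J7 21-22 | J5 22-23 | J4 23-24 | J7 24-25 | J5 25-26 | J7 26-27 | J5 27-28 | J7 28-32 |
Completion: J1=3  J2=8  J3=13  J4=24  J5=28  J6=21  J7=32

32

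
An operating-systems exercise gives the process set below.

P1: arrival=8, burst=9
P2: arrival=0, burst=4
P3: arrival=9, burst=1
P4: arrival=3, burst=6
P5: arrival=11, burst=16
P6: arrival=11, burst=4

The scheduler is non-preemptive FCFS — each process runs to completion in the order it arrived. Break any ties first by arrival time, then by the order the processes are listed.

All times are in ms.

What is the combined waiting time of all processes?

47

Schedule: | P2 0-4 | P4 4-10 | P1 10-19 | P3 19-20 | P5 20-36 | P6 36-40 |
Completion: P1=19  P2=4  P3=20  P4=10  P5=36  P6=40
Turnaround (C−A): P1=11  P2=4  P3=11  P4=7  P5=25  P6=29
Waiting = turnaround − burst: P1=2, P2=0, P3=10, P4=1, P5=9, P6=25
Total waiting = 2 + 0 + 10 + 1 + 9 + 25 = 47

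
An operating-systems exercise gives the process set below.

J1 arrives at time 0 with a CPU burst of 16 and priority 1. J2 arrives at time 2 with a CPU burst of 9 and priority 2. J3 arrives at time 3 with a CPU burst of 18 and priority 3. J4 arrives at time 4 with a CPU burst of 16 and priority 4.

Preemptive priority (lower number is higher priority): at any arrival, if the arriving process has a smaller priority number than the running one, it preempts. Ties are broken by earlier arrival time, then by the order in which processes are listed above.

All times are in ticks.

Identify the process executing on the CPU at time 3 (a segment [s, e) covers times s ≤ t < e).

J1

Timeline: | J1 0-16 | J2 16-25 | J3 25-43 | J4 43-59 |
Completion: J1=16  J2=25  J3=43  J4=59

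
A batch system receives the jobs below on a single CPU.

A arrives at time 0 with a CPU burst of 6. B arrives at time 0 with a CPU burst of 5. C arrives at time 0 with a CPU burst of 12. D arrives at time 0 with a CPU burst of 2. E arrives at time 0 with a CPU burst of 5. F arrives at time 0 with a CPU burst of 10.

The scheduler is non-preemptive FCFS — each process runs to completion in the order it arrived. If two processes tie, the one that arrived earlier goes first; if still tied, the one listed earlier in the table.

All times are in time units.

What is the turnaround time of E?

Timeline: | A 0-6 | B 6-11 | C 11-23 | D 23-25 | E 25-30 | F 30-40 |
Completion: A=6  B=11  C=23  D=25  E=30  F=40
Turnaround (C−A): A=6  B=11  C=23  D=25  E=30  F=40
Turnaround(E) = completion − arrival = 30 − 0 = 30

30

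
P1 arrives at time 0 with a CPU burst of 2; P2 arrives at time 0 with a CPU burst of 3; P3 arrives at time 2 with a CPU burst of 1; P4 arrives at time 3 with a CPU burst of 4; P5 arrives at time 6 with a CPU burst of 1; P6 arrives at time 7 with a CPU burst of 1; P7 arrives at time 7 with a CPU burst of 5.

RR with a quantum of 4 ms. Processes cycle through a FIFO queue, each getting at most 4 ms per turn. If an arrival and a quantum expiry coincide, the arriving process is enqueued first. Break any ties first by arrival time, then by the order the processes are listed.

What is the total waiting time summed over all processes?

Timeline: | P1 0-2 | P2 2-5 | P3 5-6 | P4 6-10 | P5 10-11 | P6 11-12 | P7 12-17 |
Completion: P1=2  P2=5  P3=6  P4=10  P5=11  P6=12  P7=17
Turnaround (C−A): P1=2  P2=5  P3=4  P4=7  P5=5  P6=5  P7=10
Waiting = turnaround − burst: P1=0, P2=2, P3=3, P4=3, P5=4, P6=4, P7=5
Total waiting = 0 + 2 + 3 + 3 + 4 + 4 + 5 = 21

21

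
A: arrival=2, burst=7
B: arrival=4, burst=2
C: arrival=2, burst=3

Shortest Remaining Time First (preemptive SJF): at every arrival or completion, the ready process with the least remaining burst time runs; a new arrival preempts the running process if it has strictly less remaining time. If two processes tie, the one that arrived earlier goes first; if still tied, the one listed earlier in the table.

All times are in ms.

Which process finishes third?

Schedule: | idle 0-2 | C 2-5 | B 5-7 | A 7-14 |
Completion: A=14  B=7  C=5
Finish order: C → B → A

A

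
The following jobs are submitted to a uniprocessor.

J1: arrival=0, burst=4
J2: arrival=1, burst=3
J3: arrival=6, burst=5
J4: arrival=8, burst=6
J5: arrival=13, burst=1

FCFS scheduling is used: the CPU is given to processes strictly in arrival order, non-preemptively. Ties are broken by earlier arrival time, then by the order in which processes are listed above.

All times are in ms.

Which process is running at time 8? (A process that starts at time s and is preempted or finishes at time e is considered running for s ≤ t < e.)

J3

Timeline: | J1 0-4 | J2 4-7 | J3 7-12 | J4 12-18 | J5 18-19 |
Completion: J1=4  J2=7  J3=12  J4=18  J5=19
Turnaround (C−A): J1=4  J2=6  J3=6  J4=10  J5=6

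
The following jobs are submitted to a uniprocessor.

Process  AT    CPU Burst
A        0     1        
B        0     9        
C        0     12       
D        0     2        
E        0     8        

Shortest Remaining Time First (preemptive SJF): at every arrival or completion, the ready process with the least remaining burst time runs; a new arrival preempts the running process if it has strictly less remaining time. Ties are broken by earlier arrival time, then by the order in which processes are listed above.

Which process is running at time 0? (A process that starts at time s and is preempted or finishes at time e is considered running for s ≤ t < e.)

A

Timeline: | A 0-1 | D 1-3 | E 3-11 | B 11-20 | C 20-32 |
Completion: A=1  B=20  C=32  D=3  E=11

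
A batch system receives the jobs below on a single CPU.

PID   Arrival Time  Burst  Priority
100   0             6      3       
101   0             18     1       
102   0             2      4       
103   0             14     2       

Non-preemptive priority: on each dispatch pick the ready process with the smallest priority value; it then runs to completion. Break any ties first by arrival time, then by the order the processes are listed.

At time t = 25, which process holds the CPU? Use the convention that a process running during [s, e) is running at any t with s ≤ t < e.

Schedule: | 101 0-18 | 103 18-32 | 100 32-38 | 102 38-40 |
Completion: 100=38  101=18  102=40  103=32

103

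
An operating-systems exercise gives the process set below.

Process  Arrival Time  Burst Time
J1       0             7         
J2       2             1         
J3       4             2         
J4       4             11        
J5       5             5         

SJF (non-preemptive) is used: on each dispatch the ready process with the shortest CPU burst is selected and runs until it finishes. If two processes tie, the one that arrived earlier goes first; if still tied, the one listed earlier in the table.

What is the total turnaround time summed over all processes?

Gantt: | J1 0-7 | J2 7-8 | J3 8-10 | J5 10-15 | J4 15-26 |
Completion: J1=7  J2=8  J3=10  J4=26  J5=15
Turnaround = completion − arrival: J1=7, J2=6, J3=6, J4=22, J5=10
Total turnaround = 7 + 6 + 6 + 22 + 10 = 51

51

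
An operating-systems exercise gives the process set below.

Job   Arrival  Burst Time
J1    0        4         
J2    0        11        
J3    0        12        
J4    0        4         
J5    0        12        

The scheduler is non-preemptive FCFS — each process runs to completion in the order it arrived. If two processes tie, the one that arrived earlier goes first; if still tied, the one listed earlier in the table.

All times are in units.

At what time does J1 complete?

4

Timeline: | J1 0-4 | J2 4-15 | J3 15-27 | J4 27-31 | J5 31-43 |
Completion: J1=4  J2=15  J3=27  J4=31  J5=43
Turnaround (C−A): J1=4  J2=15  J3=27  J4=31  J5=43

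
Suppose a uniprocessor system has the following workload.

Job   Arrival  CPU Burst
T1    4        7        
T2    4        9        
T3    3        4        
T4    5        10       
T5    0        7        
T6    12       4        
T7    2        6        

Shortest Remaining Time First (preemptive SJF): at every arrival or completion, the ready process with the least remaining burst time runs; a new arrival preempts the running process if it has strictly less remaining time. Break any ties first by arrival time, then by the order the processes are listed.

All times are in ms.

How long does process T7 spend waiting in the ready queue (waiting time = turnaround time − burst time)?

Timeline: | T5 0-7 | T3 7-11 | T7 11-12 | T6 12-16 | T7 16-21 | T1 21-28 | T2 28-37 | T4 37-47 |
Completion: T1=28  T2=37  T3=11  T4=47  T5=7  T6=16  T7=21
Waiting(T7) = turnaround − burst = 19 − 6 = 13

13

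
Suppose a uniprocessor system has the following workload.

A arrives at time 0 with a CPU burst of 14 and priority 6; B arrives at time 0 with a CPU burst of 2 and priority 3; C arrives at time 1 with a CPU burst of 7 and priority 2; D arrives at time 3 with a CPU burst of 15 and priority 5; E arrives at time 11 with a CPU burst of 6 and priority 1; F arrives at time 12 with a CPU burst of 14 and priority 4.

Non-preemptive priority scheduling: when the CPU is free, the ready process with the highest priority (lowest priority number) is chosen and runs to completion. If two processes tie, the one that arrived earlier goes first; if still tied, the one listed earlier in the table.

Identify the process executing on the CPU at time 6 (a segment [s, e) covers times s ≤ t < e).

C

Gantt: | B 0-2 | C 2-9 | D 9-24 | E 24-30 | F 30-44 | A 44-58 |
Completion: A=58  B=2  C=9  D=24  E=30  F=44
Turnaround (C−A): A=58  B=2  C=8  D=21  E=19  F=32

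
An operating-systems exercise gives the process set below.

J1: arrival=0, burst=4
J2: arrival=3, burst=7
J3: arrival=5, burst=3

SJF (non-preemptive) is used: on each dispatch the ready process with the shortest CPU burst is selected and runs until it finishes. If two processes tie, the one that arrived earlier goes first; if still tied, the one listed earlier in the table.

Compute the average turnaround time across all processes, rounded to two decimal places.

Schedule: | J1 0-4 | J2 4-11 | J3 11-14 |
Completion: J1=4  J2=11  J3=14
Turnaround (C−A): J1=4  J2=8  J3=9
Turnaround times: J1=4, J2=8, J3=9
Average turnaround = (4+8+9) / 3 = 21/3 = 7.00

7.00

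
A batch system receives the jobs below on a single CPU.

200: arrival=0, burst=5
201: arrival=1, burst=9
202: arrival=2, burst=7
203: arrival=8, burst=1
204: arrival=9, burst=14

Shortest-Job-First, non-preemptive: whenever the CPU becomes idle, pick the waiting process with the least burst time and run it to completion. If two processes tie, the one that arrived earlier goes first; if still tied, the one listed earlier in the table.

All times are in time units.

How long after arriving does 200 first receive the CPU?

Gantt: | 200 0-5 | 202 5-12 | 203 12-13 | 201 13-22 | 204 22-36 |
Completion: 200=5  201=22  202=12  203=13  204=36
Turnaround (C−A): 200=5  201=21  202=10  203=5  204=27
Response(200) = first start − arrival = 0 − 0 = 0

0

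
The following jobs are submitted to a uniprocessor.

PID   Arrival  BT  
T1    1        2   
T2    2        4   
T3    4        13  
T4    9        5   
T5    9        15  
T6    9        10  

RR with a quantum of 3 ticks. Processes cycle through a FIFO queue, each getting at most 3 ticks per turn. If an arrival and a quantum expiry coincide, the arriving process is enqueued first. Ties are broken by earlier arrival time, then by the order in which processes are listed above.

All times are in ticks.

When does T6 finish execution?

Timeline: | idle 0-1 | T1 1-3 | T2 3-6 | T3 6-9 | T2 9-10 | T4 10-13 | T5 13-16 | T6 16-19 | T3 19-22 | T4 22-24 | T5 24-27 | T6 27-30 | T3 30-33 | T5 33-36 | T6 36-39 | T3 39-42 | T5 42-45 | T6 45-46 | T3 46-47 | T5 47-50 |
Completion: T1=3  T2=10  T3=47  T4=24  T5=50  T6=46
Turnaround (C−A): T1=2  T2=8  T3=43  T4=15  T5=41  T6=37

46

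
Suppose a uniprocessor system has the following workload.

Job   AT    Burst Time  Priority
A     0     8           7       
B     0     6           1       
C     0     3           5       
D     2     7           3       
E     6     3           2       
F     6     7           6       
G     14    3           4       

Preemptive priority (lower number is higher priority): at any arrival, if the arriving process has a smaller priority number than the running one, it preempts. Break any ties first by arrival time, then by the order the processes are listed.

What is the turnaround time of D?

14

Schedule: | B 0-6 | E 6-9 | D 9-16 | G 16-19 | C 19-22 | F 22-29 | A 29-37 |
Completion: A=37  B=6  C=22  D=16  E=9  F=29  G=19
Turnaround (C−A): A=37  B=6  C=22  D=14  E=3  F=23  G=5
Turnaround(D) = completion − arrival = 16 − 2 = 14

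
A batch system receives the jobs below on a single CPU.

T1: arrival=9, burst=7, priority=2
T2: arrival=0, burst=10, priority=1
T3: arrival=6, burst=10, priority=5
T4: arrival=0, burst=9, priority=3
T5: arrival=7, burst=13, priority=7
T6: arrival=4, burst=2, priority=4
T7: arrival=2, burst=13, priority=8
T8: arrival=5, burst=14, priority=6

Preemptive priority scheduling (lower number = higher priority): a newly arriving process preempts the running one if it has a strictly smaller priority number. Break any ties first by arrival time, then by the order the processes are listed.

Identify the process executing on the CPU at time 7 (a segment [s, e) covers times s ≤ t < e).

Schedule: | T2 0-10 | T1 10-17 | T4 17-26 | T6 26-28 | T3 28-38 | T8 38-52 | T5 52-65 | T7 65-78 |
Completion: T1=17  T2=10  T3=38  T4=26  T5=65  T6=28  T7=78  T8=52

T2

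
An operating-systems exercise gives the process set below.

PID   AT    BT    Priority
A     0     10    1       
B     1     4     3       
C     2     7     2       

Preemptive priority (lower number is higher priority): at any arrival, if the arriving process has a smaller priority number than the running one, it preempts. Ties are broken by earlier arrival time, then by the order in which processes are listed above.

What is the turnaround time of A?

Gantt: | A 0-10 | C 10-17 | B 17-21 |
Completion: A=10  B=21  C=17
Turnaround (C−A): A=10  B=20  C=15
Turnaround(A) = completion − arrival = 10 − 0 = 10

10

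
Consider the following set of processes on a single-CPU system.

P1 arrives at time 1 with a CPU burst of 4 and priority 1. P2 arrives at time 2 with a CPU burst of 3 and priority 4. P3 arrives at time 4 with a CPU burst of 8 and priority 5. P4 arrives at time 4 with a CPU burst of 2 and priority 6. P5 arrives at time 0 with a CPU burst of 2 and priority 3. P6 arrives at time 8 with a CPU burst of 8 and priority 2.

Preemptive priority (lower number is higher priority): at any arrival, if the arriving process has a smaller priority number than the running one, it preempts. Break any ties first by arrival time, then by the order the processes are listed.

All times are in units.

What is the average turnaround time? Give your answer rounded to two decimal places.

12.83

Timeline: | P5 0-1 | P1 1-5 | P5 5-6 | P2 6-8 | P6 8-16 | P2 16-17 | P3 17-25 | P4 25-27 |
Completion: P1=5  P2=17  P3=25  P4=27  P5=6  P6=16
Turnaround times: P1=4, P2=15, P3=21, P4=23, P5=6, P6=8
Average turnaround = (4+15+21+23+6+8) / 6 = 77/6 = 12.83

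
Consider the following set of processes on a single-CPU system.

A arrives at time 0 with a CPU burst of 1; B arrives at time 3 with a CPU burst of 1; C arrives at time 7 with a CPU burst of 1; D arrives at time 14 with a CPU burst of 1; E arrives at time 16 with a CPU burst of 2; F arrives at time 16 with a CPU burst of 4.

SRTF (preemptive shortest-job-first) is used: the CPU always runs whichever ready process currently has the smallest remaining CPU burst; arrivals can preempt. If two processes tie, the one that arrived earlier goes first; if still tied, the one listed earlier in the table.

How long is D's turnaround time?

1

Gantt: | A 0-1 | idle 1-3 | B 3-4 | idle 4-7 | C 7-8 | idle 8-14 | D 14-15 | idle 15-16 | E 16-18 | F 18-22 |
Completion: A=1  B=4  C=8  D=15  E=18  F=22
Turnaround(D) = completion − arrival = 15 − 14 = 1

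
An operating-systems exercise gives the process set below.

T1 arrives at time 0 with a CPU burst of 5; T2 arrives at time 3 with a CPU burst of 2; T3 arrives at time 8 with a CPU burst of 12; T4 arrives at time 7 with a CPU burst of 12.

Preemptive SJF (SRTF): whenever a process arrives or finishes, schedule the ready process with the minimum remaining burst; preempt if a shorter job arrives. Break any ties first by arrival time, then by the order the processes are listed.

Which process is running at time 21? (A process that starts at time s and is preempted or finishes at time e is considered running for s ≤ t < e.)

T3

Timeline: | T1 0-5 | T2 5-7 | T4 7-19 | T3 19-31 |
Completion: T1=5  T2=7  T3=31  T4=19
Turnaround (C−A): T1=5  T2=4  T3=23  T4=12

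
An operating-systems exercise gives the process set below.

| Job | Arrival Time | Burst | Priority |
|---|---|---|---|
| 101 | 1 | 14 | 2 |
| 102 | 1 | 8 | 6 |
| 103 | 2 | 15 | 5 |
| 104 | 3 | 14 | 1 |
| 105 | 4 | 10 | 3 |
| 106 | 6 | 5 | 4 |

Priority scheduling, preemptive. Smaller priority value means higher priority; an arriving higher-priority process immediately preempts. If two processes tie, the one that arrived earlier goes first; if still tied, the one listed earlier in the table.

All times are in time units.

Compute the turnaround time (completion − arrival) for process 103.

57

Schedule: | idle 0-1 | 101 1-3 | 104 3-17 | 101 17-29 | 105 29-39 | 106 39-44 | 103 44-59 | 102 59-67 |
Completion: 101=29  102=67  103=59  104=17  105=39  106=44
Turnaround (C−A): 101=28  102=66  103=57  104=14  105=35  106=38
Turnaround(103) = completion − arrival = 59 − 2 = 57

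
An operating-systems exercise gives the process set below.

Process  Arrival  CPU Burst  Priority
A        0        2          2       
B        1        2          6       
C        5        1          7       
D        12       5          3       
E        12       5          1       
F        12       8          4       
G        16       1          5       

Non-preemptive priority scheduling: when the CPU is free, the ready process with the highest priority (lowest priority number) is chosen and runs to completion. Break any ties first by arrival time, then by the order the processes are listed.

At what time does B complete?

Schedule: | A 0-2 | B 2-4 | idle 4-5 | C 5-6 | idle 6-12 | E 12-17 | D 17-22 | F 22-30 | G 30-31 |
Completion: A=2  B=4  C=6  D=22  E=17  F=30  G=31
Turnaround (C−A): A=2  B=3  C=1  D=10  E=5  F=18  G=15

4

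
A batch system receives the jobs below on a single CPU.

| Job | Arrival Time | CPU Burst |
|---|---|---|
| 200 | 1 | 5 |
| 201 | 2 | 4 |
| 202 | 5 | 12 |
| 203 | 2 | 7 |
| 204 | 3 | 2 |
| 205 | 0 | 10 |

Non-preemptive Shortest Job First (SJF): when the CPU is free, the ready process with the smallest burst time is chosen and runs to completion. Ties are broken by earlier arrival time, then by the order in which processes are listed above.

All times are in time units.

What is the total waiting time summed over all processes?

Schedule: | 205 0-10 | 204 10-12 | 201 12-16 | 200 16-21 | 203 21-28 | 202 28-40 |
Completion: 200=21  201=16  202=40  203=28  204=12  205=10
Waiting = turnaround − burst: 200=15, 201=10, 202=23, 203=19, 204=7, 205=0
Total waiting = 15 + 10 + 23 + 19 + 7 + 0 = 74

74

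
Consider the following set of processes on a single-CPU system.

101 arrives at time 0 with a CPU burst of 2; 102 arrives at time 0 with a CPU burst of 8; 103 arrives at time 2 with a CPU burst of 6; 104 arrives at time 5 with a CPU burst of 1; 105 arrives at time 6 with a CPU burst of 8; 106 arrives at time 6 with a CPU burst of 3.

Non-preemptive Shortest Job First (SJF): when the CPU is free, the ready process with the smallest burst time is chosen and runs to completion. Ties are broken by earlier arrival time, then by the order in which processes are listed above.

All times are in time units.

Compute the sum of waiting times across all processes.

32

Timeline: | 101 0-2 | 103 2-8 | 104 8-9 | 106 9-12 | 102 12-20 | 105 20-28 |
Completion: 101=2  102=20  103=8  104=9  105=28  106=12
Turnaround (C−A): 101=2  102=20  103=6  104=4  105=22  106=6
Waiting = turnaround − burst: 101=0, 102=12, 103=0, 104=3, 105=14, 106=3
Total waiting = 0 + 12 + 0 + 3 + 14 + 3 = 32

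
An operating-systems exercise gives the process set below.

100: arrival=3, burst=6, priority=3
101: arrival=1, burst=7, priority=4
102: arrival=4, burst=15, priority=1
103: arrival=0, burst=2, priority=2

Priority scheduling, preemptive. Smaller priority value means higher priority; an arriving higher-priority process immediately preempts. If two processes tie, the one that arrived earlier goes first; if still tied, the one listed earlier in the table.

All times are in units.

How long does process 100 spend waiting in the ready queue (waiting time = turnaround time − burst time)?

15

Gantt: | 103 0-2 | 101 2-3 | 100 3-4 | 102 4-19 | 100 19-24 | 101 24-30 |
Completion: 100=24  101=30  102=19  103=2
Turnaround (C−A): 100=21  101=29  102=15  103=2
Waiting(100) = turnaround − burst = 21 − 6 = 15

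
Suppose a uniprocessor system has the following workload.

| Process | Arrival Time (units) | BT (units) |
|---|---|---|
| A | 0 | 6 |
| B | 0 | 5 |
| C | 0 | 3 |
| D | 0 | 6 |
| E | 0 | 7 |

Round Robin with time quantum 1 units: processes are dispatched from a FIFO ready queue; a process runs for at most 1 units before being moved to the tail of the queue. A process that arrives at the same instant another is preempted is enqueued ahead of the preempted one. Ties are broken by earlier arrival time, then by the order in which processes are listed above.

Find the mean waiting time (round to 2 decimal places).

16.60

Schedule: | A 0-1 | B 1-2 | C 2-3 | D 3-4 | E 4-5 | A 5-6 | B 6-7 | C 7-8 | D 8-9 | E 9-10 | A 10-11 | B 11-12 | C 12-13 | D 13-14 | E 14-15 | A 15-16 | B 16-17 | D 17-18 | E 18-19 | A 19-20 | B 20-21 | D 21-22 | E 22-23 | A 23-24 | D 24-25 | E 25-27 |
Completion: A=24  B=21  C=13  D=25  E=27
Turnaround (C−A): A=24  B=21  C=13  D=25  E=27
Waiting times: A=18, B=16, C=10, D=19, E=20
Average waiting = (18+16+10+19+20) / 5 = 83/5 = 16.60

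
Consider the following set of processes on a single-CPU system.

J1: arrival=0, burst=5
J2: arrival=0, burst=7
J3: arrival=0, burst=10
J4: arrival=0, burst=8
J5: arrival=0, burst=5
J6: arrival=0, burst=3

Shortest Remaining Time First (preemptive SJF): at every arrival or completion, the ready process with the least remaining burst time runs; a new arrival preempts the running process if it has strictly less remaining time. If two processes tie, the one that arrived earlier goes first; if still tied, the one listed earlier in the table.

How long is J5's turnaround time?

13

Schedule: | J6 0-3 | J1 3-8 | J5 8-13 | J2 13-20 | J4 20-28 | J3 28-38 |
Completion: J1=8  J2=20  J3=38  J4=28  J5=13  J6=3
Turnaround (C−A): J1=8  J2=20  J3=38  J4=28  J5=13  J6=3
Turnaround(J5) = completion − arrival = 13 − 0 = 13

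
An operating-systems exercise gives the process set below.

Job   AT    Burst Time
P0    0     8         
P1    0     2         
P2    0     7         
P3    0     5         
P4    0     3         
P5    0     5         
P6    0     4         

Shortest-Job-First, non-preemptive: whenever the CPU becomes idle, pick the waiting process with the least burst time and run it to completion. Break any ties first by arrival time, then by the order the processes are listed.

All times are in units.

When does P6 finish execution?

Timeline: | P1 0-2 | P4 2-5 | P6 5-9 | P3 9-14 | P5 14-19 | P2 19-26 | P0 26-34 |
Completion: P0=34  P1=2  P2=26  P3=14  P4=5  P5=19  P6=9
Turnaround (C−A): P0=34  P1=2  P2=26  P3=14  P4=5  P5=19  P6=9

9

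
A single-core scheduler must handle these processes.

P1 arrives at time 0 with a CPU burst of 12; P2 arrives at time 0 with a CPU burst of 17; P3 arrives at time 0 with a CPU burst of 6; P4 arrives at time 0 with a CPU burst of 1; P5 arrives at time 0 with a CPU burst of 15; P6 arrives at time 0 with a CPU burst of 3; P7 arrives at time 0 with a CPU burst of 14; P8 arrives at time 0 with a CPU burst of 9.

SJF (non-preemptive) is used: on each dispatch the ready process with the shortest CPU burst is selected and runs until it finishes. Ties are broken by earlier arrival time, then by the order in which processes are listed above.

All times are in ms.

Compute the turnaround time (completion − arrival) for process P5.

Schedule: | P4 0-1 | P6 1-4 | P3 4-10 | P8 10-19 | P1 19-31 | P7 31-45 | P5 45-60 | P2 60-77 |
Completion: P1=31  P2=77  P3=10  P4=1  P5=60  P6=4  P7=45  P8=19
Turnaround (C−A): P1=31  P2=77  P3=10  P4=1  P5=60  P6=4  P7=45  P8=19
Turnaround(P5) = completion − arrival = 60 − 0 = 60

60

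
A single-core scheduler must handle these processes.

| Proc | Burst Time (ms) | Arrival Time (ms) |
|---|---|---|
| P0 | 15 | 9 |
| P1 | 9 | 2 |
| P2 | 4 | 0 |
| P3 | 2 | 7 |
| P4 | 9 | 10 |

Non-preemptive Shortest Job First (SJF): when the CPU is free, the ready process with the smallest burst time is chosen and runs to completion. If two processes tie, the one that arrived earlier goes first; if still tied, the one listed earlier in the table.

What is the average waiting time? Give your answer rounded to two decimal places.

5.60

Timeline: | P2 0-4 | P1 4-13 | P3 13-15 | P4 15-24 | P0 24-39 |
Completion: P0=39  P1=13  P2=4  P3=15  P4=24
Turnaround (C−A): P0=30  P1=11  P2=4  P3=8  P4=14
Waiting times: P0=15, P1=2, P2=0, P3=6, P4=5
Average waiting = (15+2+0+6+5) / 5 = 28/5 = 5.60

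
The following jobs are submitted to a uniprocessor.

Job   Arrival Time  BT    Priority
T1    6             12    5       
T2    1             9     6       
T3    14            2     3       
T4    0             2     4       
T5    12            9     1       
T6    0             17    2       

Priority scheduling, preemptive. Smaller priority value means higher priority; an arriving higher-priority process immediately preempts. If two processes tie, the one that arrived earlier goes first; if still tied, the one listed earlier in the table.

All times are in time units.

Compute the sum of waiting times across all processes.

114

Schedule: | T6 0-12 | T5 12-21 | T6 21-26 | T3 26-28 | T4 28-30 | T1 30-42 | T2 42-51 |
Completion: T1=42  T2=51  T3=28  T4=30  T5=21  T6=26
Waiting = turnaround − burst: T1=24, T2=41, T3=12, T4=28, T5=0, T6=9
Total waiting = 24 + 41 + 12 + 28 + 0 + 9 = 114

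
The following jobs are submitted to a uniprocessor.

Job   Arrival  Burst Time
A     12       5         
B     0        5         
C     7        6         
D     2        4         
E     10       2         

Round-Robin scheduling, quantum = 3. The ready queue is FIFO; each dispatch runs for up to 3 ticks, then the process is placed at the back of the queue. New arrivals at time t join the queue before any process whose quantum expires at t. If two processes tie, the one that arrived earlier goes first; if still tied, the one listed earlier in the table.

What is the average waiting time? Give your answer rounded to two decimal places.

Schedule: | B 0-3 | D 3-6 | B 6-8 | D 8-9 | C 9-12 | E 12-14 | A 14-17 | C 17-20 | A 20-22 |
Completion: A=22  B=8  C=20  D=9  E=14
Waiting times: A=5, B=3, C=7, D=3, E=2
Average waiting = (5+3+7+3+2) / 5 = 20/5 = 4.00

4.00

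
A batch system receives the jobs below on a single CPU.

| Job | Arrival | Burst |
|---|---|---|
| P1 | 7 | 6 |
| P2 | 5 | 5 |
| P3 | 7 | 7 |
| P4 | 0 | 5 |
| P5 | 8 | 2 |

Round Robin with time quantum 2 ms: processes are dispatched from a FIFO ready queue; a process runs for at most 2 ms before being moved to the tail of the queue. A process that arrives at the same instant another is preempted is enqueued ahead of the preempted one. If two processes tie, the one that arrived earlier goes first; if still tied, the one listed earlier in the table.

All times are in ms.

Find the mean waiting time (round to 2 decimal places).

Timeline: | P4 0-5 | P2 5-7 | P1 7-9 | P3 9-11 | P2 11-13 | P5 13-15 | P1 15-17 | P3 17-19 | P2 19-20 | P1 20-22 | P3 22-25 |
Completion: P1=22  P2=20  P3=25  P4=5  P5=15
Turnaround (C−A): P1=15  P2=15  P3=18  P4=5  P5=7
Waiting times: P1=9, P2=10, P3=11, P4=0, P5=5
Average waiting = (9+10+11+0+5) / 5 = 35/5 = 7.00

7.00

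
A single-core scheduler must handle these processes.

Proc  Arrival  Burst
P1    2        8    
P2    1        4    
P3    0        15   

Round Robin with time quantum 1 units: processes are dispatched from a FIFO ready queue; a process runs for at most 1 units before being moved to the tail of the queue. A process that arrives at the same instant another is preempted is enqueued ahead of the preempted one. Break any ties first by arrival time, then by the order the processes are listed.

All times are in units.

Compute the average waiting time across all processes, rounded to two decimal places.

9.67

Schedule: | P3 0-1 | P2 1-2 | P3 2-3 | P1 3-4 | P2 4-5 | P3 5-6 | P1 6-7 | P2 7-8 | P3 8-9 | P1 9-10 | P2 10-11 | P3 11-12 | P1 12-13 | P3 13-14 | P1 14-15 | P3 15-16 | P1 16-17 | P3 17-18 | P1 18-19 | P3 19-20 | P1 20-21 | P3 21-27 |
Completion: P1=21  P2=11  P3=27
Turnaround (C−A): P1=19  P2=10  P3=27
Waiting times: P1=11, P2=6, P3=12
Average waiting = (11+6+12) / 3 = 29/3 = 9.67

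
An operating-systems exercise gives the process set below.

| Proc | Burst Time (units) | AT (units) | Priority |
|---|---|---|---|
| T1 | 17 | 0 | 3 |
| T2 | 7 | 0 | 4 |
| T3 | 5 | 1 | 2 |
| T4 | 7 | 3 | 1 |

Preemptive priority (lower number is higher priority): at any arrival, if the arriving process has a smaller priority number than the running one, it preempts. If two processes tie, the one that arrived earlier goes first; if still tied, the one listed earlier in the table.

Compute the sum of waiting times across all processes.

48

Gantt: | T1 0-1 | T3 1-3 | T4 3-10 | T3 10-13 | T1 13-29 | T2 29-36 |
Completion: T1=29  T2=36  T3=13  T4=10
Turnaround (C−A): T1=29  T2=36  T3=12  T4=7
Waiting = turnaround − burst: T1=12, T2=29, T3=7, T4=0
Total waiting = 12 + 29 + 7 + 0 = 48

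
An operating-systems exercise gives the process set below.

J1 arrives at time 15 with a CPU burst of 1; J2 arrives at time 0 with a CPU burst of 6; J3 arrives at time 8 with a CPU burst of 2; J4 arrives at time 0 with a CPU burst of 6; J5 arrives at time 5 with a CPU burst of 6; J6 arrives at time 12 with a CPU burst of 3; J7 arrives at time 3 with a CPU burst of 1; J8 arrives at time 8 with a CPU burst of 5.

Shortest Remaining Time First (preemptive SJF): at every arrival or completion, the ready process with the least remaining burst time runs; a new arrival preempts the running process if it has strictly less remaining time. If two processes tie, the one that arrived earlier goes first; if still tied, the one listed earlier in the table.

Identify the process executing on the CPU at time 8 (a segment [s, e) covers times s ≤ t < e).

Schedule: | J2 0-3 | J7 3-4 | J2 4-7 | J4 7-8 | J3 8-10 | J4 10-15 | J1 15-16 | J6 16-19 | J8 19-24 | J5 24-30 |
Completion: J1=16  J2=7  J3=10  J4=15  J5=30  J6=19  J7=4  J8=24

J3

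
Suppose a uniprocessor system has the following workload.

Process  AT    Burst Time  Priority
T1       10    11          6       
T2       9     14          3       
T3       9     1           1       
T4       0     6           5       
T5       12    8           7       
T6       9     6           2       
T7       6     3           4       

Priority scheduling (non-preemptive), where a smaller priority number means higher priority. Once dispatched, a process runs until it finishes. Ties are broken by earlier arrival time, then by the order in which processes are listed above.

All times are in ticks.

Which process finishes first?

T4

Timeline: | T4 0-6 | T7 6-9 | T3 9-10 | T6 10-16 | T2 16-30 | T1 30-41 | T5 41-49 |
Completion: T1=41  T2=30  T3=10  T4=6  T5=49  T6=16  T7=9
Turnaround (C−A): T1=31  T2=21  T3=1  T4=6  T5=37  T6=7  T7=3
Finish order: T4 → T7 → T3 → T6 → T2 → T1 → T5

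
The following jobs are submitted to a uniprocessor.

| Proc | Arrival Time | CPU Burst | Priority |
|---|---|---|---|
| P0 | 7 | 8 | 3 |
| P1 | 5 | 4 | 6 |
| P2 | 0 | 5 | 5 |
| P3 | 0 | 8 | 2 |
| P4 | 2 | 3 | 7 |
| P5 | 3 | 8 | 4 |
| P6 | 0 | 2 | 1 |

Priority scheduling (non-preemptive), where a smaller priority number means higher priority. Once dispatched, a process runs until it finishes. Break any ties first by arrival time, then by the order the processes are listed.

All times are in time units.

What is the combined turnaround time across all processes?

Timeline: | P6 0-2 | P3 2-10 | P0 10-18 | P5 18-26 | P2 26-31 | P1 31-35 | P4 35-38 |
Completion: P0=18  P1=35  P2=31  P3=10  P4=38  P5=26  P6=2
Turnaround = completion − arrival: P0=11, P1=30, P2=31, P3=10, P4=36, P5=23, P6=2
Total turnaround = 11 + 30 + 31 + 10 + 36 + 23 + 2 = 143

143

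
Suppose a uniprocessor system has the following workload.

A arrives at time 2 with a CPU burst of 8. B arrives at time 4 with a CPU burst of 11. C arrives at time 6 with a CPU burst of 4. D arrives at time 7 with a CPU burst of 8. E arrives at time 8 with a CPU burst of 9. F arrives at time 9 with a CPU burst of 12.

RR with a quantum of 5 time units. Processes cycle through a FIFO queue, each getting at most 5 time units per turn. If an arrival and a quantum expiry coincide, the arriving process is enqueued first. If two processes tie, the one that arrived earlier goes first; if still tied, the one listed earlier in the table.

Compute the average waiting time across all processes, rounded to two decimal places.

Schedule: | idle 0-2 | A 2-7 | B 7-12 | C 12-16 | D 16-21 | A 21-24 | E 24-29 | F 29-34 | B 34-39 | D 39-42 | E 42-46 | F 46-51 | B 51-52 | F 52-54 |
Completion: A=24  B=52  C=16  D=42  E=46  F=54
Turnaround (C−A): A=22  B=48  C=10  D=35  E=38  F=45
Waiting times: A=14, B=37, C=6, D=27, E=29, F=33
Average waiting = (14+37+6+27+29+33) / 6 = 146/6 = 24.33

24.33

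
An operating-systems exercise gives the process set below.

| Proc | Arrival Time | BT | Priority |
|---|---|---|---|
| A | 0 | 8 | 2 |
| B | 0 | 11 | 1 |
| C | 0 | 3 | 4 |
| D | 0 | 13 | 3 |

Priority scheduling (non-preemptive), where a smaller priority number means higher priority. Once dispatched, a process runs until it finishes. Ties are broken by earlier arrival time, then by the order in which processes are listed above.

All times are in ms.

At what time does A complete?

Schedule: | B 0-11 | A 11-19 | D 19-32 | C 32-35 |
Completion: A=19  B=11  C=35  D=32
Turnaround (C−A): A=19  B=11  C=35  D=32

19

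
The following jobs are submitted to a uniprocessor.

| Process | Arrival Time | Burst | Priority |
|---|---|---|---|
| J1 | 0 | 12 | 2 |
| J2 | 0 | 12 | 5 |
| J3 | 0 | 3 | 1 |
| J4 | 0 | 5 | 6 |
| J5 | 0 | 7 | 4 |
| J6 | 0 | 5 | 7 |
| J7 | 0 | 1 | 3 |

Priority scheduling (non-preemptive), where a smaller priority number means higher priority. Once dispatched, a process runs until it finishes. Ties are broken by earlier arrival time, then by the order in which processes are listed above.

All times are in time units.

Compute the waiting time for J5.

16

Schedule: | J3 0-3 | J1 3-15 | J7 15-16 | J5 16-23 | J2 23-35 | J4 35-40 | J6 40-45 |
Completion: J1=15  J2=35  J3=3  J4=40  J5=23  J6=45  J7=16
Turnaround (C−A): J1=15  J2=35  J3=3  J4=40  J5=23  J6=45  J7=16
Waiting(J5) = turnaround − burst = 23 − 7 = 16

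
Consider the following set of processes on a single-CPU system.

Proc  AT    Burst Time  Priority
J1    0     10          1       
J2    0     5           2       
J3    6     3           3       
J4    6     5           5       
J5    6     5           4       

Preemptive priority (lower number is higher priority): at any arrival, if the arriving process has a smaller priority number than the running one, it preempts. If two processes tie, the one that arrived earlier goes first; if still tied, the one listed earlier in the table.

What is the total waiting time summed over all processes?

Timeline: | J1 0-10 | J2 10-15 | J3 15-18 | J5 18-23 | J4 23-28 |
Completion: J1=10  J2=15  J3=18  J4=28  J5=23
Turnaround (C−A): J1=10  J2=15  J3=12  J4=22  J5=17
Waiting = turnaround − burst: J1=0, J2=10, J3=9, J4=17, J5=12
Total waiting = 0 + 10 + 9 + 17 + 12 = 48

48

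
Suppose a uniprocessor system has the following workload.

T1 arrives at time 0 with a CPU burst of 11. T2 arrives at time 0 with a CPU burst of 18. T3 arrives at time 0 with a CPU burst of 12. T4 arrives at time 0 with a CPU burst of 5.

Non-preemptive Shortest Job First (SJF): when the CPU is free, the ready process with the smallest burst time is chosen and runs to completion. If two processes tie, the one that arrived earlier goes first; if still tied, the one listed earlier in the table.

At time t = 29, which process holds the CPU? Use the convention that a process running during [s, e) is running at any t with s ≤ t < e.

T2

Schedule: | T4 0-5 | T1 5-16 | T3 16-28 | T2 28-46 |
Completion: T1=16  T2=46  T3=28  T4=5
Turnaround (C−A): T1=16  T2=46  T3=28  T4=5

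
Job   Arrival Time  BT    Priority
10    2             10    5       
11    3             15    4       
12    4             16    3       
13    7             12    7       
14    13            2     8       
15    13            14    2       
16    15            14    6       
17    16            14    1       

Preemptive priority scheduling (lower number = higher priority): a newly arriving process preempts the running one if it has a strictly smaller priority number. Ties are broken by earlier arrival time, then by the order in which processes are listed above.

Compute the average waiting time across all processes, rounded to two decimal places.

45.38

Schedule: | idle 0-2 | 10 2-3 | 11 3-4 | 12 4-13 | 15 13-16 | 17 16-30 | 15 30-41 | 12 41-48 | 11 48-62 | 10 62-71 | 16 71-85 | 13 85-97 | 14 97-99 |
Completion: 10=71  11=62  12=48  13=97  14=99  15=41  16=85  17=30
Turnaround (C−A): 10=69  11=59  12=44  13=90  14=86  15=28  16=70  17=14
Waiting times: 10=59, 11=44, 12=28, 13=78, 14=84, 15=14, 16=56, 17=0
Average waiting = (59+44+28+78+84+14+56+0) / 8 = 363/8 = 45.38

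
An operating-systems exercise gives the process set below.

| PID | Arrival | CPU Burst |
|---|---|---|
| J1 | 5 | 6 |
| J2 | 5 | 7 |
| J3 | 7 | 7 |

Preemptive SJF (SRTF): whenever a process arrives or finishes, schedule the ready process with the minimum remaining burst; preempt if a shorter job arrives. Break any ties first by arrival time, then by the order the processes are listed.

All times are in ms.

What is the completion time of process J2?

Timeline: | idle 0-5 | J1 5-11 | J2 11-18 | J3 18-25 |
Completion: J1=11  J2=18  J3=25

18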